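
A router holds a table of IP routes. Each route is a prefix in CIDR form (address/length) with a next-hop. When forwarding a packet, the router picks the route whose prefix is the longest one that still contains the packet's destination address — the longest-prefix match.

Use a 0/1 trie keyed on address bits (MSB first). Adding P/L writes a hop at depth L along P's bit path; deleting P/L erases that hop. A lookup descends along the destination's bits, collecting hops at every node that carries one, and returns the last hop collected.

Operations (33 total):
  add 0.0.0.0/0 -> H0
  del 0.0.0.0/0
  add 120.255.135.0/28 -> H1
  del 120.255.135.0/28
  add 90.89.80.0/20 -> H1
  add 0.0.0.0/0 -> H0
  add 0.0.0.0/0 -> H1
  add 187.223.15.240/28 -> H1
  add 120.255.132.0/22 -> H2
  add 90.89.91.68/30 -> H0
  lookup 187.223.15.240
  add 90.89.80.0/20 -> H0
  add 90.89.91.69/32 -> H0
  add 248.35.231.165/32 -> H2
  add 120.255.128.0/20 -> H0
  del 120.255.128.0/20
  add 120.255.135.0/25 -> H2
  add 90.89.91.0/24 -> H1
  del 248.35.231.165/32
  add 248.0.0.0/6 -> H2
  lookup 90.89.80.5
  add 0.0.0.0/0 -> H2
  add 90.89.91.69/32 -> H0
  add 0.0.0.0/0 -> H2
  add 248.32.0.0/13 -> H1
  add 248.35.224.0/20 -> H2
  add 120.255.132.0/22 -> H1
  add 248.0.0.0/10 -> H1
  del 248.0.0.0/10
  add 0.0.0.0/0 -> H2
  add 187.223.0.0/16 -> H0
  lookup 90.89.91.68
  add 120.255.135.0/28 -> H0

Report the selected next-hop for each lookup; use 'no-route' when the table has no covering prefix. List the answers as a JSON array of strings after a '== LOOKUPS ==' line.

Apply in order:
  + 0.0.0.0/0 (H0) depth=0
  del 0.0.0.0/0 (clear depth 0)
  + 120.255.135.0/28 (H1) depth=28
  del 120.255.135.0/28 (clear depth 28)
  + 90.89.80.0/20 (H1) depth=20
  + 0.0.0.0/0 (H0) depth=0
  + 0.0.0.0/0 (H1) depth=0
  + 187.223.15.240/28 (H1) depth=28
  + 120.255.132.0/22 (H2) depth=22
  + 90.89.91.68/30 (H0) depth=30
  lookup 187.223.15.240: bits 1011101111011111000011111111 walk d0:H1→d1:-→d2:-→d3:-→d4:-→d5:-→d6:-→d7:-→d8:-→d9:-→d10:-→d11:-→d12:-→d13:-→d14:-→d15:-→d16:-→d17:-→d18:-→d19:-→d20:-→d21:-→d22:-→d23:-→d24:-→d25:-→d26:-→d27:-→d28:H1 -> H1
  + 90.89.80.0/20 (H0) depth=20
  + 90.89.91.69/32 (H0) depth=32
  + 248.35.231.165/32 (H2) depth=32
  + 120.255.128.0/20 (H0) depth=20
  del 120.255.128.0/20 (clear depth 20)
  + 120.255.135.0/25 (H2) depth=25
  + 90.89.91.0/24 (H1) depth=24
  del 248.35.231.165/32 (clear depth 32)
  + 248.0.0.0/6 (H2) depth=6
  lookup 90.89.80.5: bits 01011010010110010101 walk d0:H1→d1:-→d2:-→d3:-→d4:-→d5:-→d6:-→d7:-→d8:-→d9:-→d10:-→d11:-→d12:-→d13:-→d14:-→d15:-→d16:-→d17:-→d18:-→d19:-→d20:H0 -> H0
  + 0.0.0.0/0 (H2) depth=0
  + 90.89.91.69/32 (H0) depth=32
  + 0.0.0.0/0 (H2) depth=0
  + 248.32.0.0/13 (H1) depth=13
  + 248.35.224.0/20 (H2) depth=20
  + 120.255.132.0/22 (H1) depth=22
  + 248.0.0.0/10 (H1) depth=10
  del 248.0.0.0/10 (clear depth 10)
  + 0.0.0.0/0 (H2) depth=0
  + 187.223.0.0/16 (H0) depth=16
  lookup 90.89.91.68: bits 0101101001011001010110110100010 walk d0:H2→d1:-→d2:-→d3:-→d4:-→d5:-→d6:-→d7:-→d8:-→d9:-→d10:-→d11:-→d12:-→d13:-→d14:-→d15:-→d16:-→d17:-→d18:-→d19:-→d20:H0→d21:-→d22:-→d23:-→d24:H1→d25:-→d26:-→d27:-→d28:-→d29:-→d30:H0→d31:- -> H0
  + 120.255.135.0/28 (H0) depth=28

== LOOKUPS ==
["H1","H0","H0"]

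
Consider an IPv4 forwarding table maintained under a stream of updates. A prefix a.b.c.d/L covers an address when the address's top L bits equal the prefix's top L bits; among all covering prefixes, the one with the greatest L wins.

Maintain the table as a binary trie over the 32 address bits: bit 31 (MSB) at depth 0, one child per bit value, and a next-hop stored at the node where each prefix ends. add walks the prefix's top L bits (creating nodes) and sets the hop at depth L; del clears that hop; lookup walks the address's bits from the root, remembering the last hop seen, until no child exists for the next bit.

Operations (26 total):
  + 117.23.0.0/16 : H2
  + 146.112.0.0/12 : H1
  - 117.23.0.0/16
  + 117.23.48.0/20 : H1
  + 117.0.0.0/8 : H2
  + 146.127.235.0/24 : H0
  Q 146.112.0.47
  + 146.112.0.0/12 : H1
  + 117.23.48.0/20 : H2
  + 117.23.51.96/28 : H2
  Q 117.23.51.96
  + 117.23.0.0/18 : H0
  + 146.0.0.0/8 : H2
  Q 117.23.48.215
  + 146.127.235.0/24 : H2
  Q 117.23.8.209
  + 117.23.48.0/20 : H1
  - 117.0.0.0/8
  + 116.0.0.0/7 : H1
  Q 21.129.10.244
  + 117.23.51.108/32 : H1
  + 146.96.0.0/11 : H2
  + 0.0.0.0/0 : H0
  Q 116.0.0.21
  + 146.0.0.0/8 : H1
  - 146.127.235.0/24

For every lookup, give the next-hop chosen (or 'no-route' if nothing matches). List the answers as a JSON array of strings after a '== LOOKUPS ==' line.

Trace:
  + 117.23.0.0/16 (H2) depth=16
  + 146.112.0.0/12 (H1) depth=12
  - 117.23.0.0/16 clear@16
  + 117.23.48.0/20 (H1) depth=20
  + 117.0.0.0/8 (H2) depth=8
  + 146.127.235.0/24 (H0) depth=24
  Q 146.112.0.47: descend 100100100111 ; hops seen [H1] ; pick H1
  + 146.112.0.0/12 (H1) depth=12
  + 117.23.48.0/20 (H2) depth=20
  + 117.23.51.96/28 (H2) depth=28
  Q 117.23.51.96: descend 0111010100010111001100110110 ; hops seen [H2,H2,H2] ; pick H2
  + 117.23.0.0/18 (H0) depth=18
  + 146.0.0.0/8 (H2) depth=8
  Q 117.23.48.215: descend 0111010100010111001100 ; hops seen [H2,H0,H2] ; pick H2
  + 146.127.235.0/24 (H2) depth=24
  Q 117.23.8.209: descend 011101010001011100 ; hops seen [H2,H0] ; pick H0
  + 117.23.48.0/20 (H1) depth=20
  - 117.0.0.0/8 clear@8
  + 116.0.0.0/7 (H1) depth=7
  Q 21.129.10.244: descend 0 ; hops seen [∅] ; pick no-route
  + 117.23.51.108/32 (H1) depth=32
  + 146.96.0.0/11 (H2) depth=11
  + 0.0.0.0/0 (H0) depth=0
  Q 116.0.0.21: descend 0111010 ; hops seen [H0,H1] ; pick H1
  + 146.0.0.0/8 (H1) depth=8
  - 146.127.235.0/24 clear@24

== LOOKUPS ==
["H1","H2","H2","H0","no-route","H1"]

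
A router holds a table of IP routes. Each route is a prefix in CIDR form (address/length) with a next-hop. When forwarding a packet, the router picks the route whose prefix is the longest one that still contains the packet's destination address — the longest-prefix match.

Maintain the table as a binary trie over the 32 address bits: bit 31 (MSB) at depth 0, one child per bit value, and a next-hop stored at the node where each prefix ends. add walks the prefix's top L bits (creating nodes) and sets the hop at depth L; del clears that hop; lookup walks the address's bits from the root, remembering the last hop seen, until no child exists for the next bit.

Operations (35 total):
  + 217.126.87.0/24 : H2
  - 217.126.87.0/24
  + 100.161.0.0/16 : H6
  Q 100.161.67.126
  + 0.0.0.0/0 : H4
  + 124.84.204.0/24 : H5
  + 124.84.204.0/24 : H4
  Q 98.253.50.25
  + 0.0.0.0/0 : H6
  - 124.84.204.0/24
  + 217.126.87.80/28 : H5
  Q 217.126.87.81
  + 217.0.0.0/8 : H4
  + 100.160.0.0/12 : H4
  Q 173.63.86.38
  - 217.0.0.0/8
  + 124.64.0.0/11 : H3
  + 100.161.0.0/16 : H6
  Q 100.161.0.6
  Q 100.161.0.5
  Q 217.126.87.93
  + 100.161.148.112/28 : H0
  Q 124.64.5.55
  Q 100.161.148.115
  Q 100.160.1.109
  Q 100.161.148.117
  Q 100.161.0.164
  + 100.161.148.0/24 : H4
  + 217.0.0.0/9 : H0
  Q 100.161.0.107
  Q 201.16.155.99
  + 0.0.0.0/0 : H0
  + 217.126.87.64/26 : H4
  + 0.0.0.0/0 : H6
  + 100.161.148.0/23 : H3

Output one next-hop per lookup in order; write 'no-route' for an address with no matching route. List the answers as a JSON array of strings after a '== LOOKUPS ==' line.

Apply in order:
  + 217.126.87.0/24 (H2) depth=24
  del 217.126.87.0/24 (clear depth 24)
  + 100.161.0.0/16 (H6) depth=16
  ? 100.161.67.126  path d0:-→d1:-→d2:-→d3:-→d4:-→d5:-→d6:-→d7:-→d8:-→d9:-→d10:-→d11:-→d12:-→d13:-→d14:-→d15:-→d16:H6  best=H6
  + 0.0.0.0/0 (H4) depth=0
  + 124.84.204.0/24 (H5) depth=24
  + 124.84.204.0/24 (H4) depth=24
  ? 98.253.50.25  path d0:H4→d1:-→d2:-→d3:-→d4:-→d5:-  best=H4
  + 0.0.0.0/0 (H6) depth=0
  del 124.84.204.0/24 (clear depth 24)
  + 217.126.87.80/28 (H5) depth=28
  ? 217.126.87.81  path d0:H6→d1:-→d2:-→d3:-→d4:-→d5:-→d6:-→d7:-→d8:-→d9:-→d10:-→d11:-→d12:-→d13:-→d14:-→d15:-→d16:-→d17:-→d18:-→d19:-→d20:-→d21:-→d22:-→d23:-→d24:-→d25:-→d26:-→d27:-→d28:H5  best=H5
  + 217.0.0.0/8 (H4) depth=8
  + 100.160.0.0/12 (H4) depth=12
  ? 173.63.86.38  path d0:H6→d1:-  best=H6
  del 217.0.0.0/8 (clear depth 8)
  + 124.64.0.0/11 (H3) depth=11
  + 100.161.0.0/16 (H6) depth=16
  ? 100.161.0.6  path d0:H6→d1:-→d2:-→d3:-→d4:-→d5:-→d6:-→d7:-→d8:-→d9:-→d10:-→d11:-→d12:H4→d13:-→d14:-→d15:-→d16:H6  best=H6
  ? 100.161.0.5  path d0:H6→d1:-→d2:-→d3:-→d4:-→d5:-→d6:-→d7:-→d8:-→d9:-→d10:-→d11:-→d12:H4→d13:-→d14:-→d15:-→d16:H6  best=H6
  ? 217.126.87.93  path d0:H6→d1:-→d2:-→d3:-→d4:-→d5:-→d6:-→d7:-→d8:-→d9:-→d10:-→d11:-→d12:-→d13:-→d14:-→d15:-→d16:-→d17:-→d18:-→d19:-→d20:-→d21:-→d22:-→d23:-→d24:-→d25:-→d26:-→d27:-→d28:H5  best=H5
  + 100.161.148.112/28 (H0) depth=28
  ? 124.64.5.55  path d0:H6→d1:-→d2:-→d3:-→d4:-→d5:-→d6:-→d7:-→d8:-→d9:-→d10:-→d11:H3  best=H3
  ? 100.161.148.115  path d0:H6→d1:-→d2:-→d3:-→d4:-→d5:-→d6:-→d7:-→d8:-→d9:-→d10:-→d11:-→d12:H4→d13:-→d14:-→d15:-→d16:H6→d17:-→d18:-→d19:-→d20:-→d21:-→d22:-→d23:-→d24:-→d25:-→d26:-→d27:-→d28:H0  best=H0
  ? 100.160.1.109  path d0:H6→d1:-→d2:-→d3:-→d4:-→d5:-→d6:-→d7:-→d8:-→d9:-→d10:-→d11:-→d12:H4→d13:-→d14:-→d15:-  best=H4
  ? 100.161.148.117  path d0:H6→d1:-→d2:-→d3:-→d4:-→d5:-→d6:-→d7:-→d8:-→d9:-→d10:-→d11:-→d12:H4→d13:-→d14:-→d15:-→d16:H6→d17:-→d18:-→d19:-→d20:-→d21:-→d22:-→d23:-→d24:-→d25:-→d26:-→d27:-→d28:H0  best=H0
  ? 100.161.0.164  path d0:H6→d1:-→d2:-→d3:-→d4:-→d5:-→d6:-→d7:-→d8:-→d9:-→d10:-→d11:-→d12:H4→d13:-→d14:-→d15:-→d16:H6  best=H6
  + 100.161.148.0/24 (H4) depth=24
  + 217.0.0.0/9 (H0) depth=9
  ? 100.161.0.107  path d0:H6→d1:-→d2:-→d3:-→d4:-→d5:-→d6:-→d7:-→d8:-→d9:-→d10:-→d11:-→d12:H4→d13:-→d14:-→d15:-→d16:H6  best=H6
  ? 201.16.155.99  path d0:H6→d1:-→d2:-→d3:-  best=H6
  + 0.0.0.0/0 (H0) depth=0
  + 217.126.87.64/26 (H4) depth=26
  + 0.0.0.0/0 (H6) depth=0
  + 100.161.148.0/23 (H3) depth=23

== LOOKUPS ==
["H6","H4","H5","H6","H6","H6","H5","H3","H0","H4","H0","H6","H6","H6"]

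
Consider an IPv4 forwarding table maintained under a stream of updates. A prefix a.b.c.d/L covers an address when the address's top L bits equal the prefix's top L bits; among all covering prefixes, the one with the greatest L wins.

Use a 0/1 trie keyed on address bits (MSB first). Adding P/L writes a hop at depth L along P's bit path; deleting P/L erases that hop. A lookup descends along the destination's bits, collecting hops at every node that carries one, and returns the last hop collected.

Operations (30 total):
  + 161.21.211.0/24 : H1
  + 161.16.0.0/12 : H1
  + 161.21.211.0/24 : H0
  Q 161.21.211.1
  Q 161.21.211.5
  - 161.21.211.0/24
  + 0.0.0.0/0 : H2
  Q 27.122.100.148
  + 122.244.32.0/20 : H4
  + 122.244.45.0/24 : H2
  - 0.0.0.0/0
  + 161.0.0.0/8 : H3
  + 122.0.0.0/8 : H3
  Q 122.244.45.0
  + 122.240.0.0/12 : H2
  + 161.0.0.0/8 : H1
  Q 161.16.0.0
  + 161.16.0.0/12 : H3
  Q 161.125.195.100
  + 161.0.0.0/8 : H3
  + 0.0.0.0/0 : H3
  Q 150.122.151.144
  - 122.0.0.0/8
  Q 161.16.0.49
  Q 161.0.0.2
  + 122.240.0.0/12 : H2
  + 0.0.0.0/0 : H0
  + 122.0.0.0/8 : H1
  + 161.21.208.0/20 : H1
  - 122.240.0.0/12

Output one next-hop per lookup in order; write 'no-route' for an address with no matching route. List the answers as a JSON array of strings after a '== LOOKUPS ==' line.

Process each operation:
  add 161.21.211.0/24 -> H1 at depth 24
  add 161.16.0.0/12 -> H1 at depth 12
  add 161.21.211.0/24 -> H0 at depth 24
  lookup 161.21.211.1: bits 101000010001010111010011 walk d0:-→d1:-→d2:-→d3:-→d4:-→d5:-→d6:-→d7:-→d8:-→d9:-→d10:-→d11:-→d12:H1→d13:-→d14:-→d15:-→d16:-→d17:-→d18:-→d19:-→d20:-→d21:-→d22:-→d23:-→d24:H0 -> H0
  lookup 161.21.211.5: bits 101000010001010111010011 walk d0:-→d1:-→d2:-→d3:-→d4:-→d5:-→d6:-→d7:-→d8:-→d9:-→d10:-→d11:-→d12:H1→d13:-→d14:-→d15:-→d16:-→d17:-→d18:-→d19:-→d20:-→d21:-→d22:-→d23:-→d24:H0 -> H0
  - 161.21.211.0/24 clear@24
  add 0.0.0.0/0 -> H2 at depth 0
  lookup 27.122.100.148: bits ε walk d0:H2 -> H2
  add 122.244.32.0/20 -> H4 at depth 20
  add 122.244.45.0/24 -> H2 at depth 24
  - 0.0.0.0/0 clear@0
  add 161.0.0.0/8 -> H3 at depth 8
  add 122.0.0.0/8 -> H3 at depth 8
  lookup 122.244.45.0: bits 011110101111010000101101 walk d0:-→d1:-→d2:-→d3:-→d4:-→d5:-→d6:-→d7:-→d8:H3→d9:-→d10:-→d11:-→d12:-→d13:-→d14:-→d15:-→d16:-→d17:-→d18:-→d19:-→d20:H4→d21:-→d22:-→d23:-→d24:H2 -> H2
  add 122.240.0.0/12 -> H2 at depth 12
  add 161.0.0.0/8 -> H1 at depth 8
  lookup 161.16.0.0: bits 1010000100010 walk d0:-→d1:-→d2:-→d3:-→d4:-→d5:-→d6:-→d7:-→d8:H1→d9:-→d10:-→d11:-→d12:H1→d13:- -> H1
  add 161.16.0.0/12 -> H3 at depth 12
  lookup 161.125.195.100: bits 101000010 walk d0:-→d1:-→d2:-→d3:-→d4:-→d5:-→d6:-→d7:-→d8:H1→d9:- -> H1
  add 161.0.0.0/8 -> H3 at depth 8
  add 0.0.0.0/0 -> H3 at depth 0
  lookup 150.122.151.144: bits 10 walk d0:H3→d1:-→d2:- -> H3
  - 122.0.0.0/8 clear@8
  lookup 161.16.0.49: bits 1010000100010 walk d0:H3→d1:-→d2:-→d3:-→d4:-→d5:-→d6:-→d7:-→d8:H3→d9:-→d10:-→d11:-→d12:H3→d13:- -> H3
  lookup 161.0.0.2: bits 10100001000 walk d0:H3→d1:-→d2:-→d3:-→d4:-→d5:-→d6:-→d7:-→d8:H3→d9:-→d10:-→d11:- -> H3
  add 122.240.0.0/12 -> H2 at depth 12
  add 0.0.0.0/0 -> H0 at depth 0
  add 122.0.0.0/8 -> H1 at depth 8
  add 161.21.208.0/20 -> H1 at depth 20
  - 122.240.0.0/12 clear@12

== LOOKUPS ==
["H0","H0","H2","H2","H1","H1","H3","H3","H3"]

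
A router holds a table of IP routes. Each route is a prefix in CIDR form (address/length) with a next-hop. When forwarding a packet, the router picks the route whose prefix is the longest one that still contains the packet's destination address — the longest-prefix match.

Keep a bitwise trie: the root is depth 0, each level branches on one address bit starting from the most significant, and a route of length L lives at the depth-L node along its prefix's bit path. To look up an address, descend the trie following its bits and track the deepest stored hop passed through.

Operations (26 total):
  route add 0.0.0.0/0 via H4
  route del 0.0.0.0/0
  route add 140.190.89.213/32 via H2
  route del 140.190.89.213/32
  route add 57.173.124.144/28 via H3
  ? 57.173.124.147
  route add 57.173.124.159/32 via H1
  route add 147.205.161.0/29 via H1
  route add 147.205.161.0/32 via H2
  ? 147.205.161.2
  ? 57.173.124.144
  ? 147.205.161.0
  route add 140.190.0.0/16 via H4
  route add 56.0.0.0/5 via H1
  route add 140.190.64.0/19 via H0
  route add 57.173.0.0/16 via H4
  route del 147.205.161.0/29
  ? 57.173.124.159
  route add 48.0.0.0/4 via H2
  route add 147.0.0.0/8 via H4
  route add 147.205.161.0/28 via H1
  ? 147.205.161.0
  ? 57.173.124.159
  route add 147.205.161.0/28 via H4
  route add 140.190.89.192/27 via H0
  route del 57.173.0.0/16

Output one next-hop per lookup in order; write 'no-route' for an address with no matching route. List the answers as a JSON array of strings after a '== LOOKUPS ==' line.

Trace:
  add 0.0.0.0/0 -> H4 at depth 0
  del 0.0.0.0/0 (clear depth 0)
  add 140.190.89.213/32 -> H2 at depth 32
  del 140.190.89.213/32 (clear depth 32)
  add 57.173.124.144/28 -> H3 at depth 28
  Q 57.173.124.147: descend 0011100110101101011111001001 ; hops seen [H3] ; pick H3
  add 57.173.124.159/32 -> H1 at depth 32
  add 147.205.161.0/29 -> H1 at depth 29
  add 147.205.161.0/32 -> H2 at depth 32
  Q 147.205.161.2: descend 100100111100110110100001000000 ; hops seen [H1] ; pick H1
  Q 57.173.124.144: descend 0011100110101101011111001001 ; hops seen [H3] ; pick H3
  Q 147.205.161.0: descend 10010011110011011010000100000000 ; hops seen [H1,H2] ; pick H2
  add 140.190.0.0/16 -> H4 at depth 16
  add 56.0.0.0/5 -> H1 at depth 5
  add 140.190.64.0/19 -> H0 at depth 19
  add 57.173.0.0/16 -> H4 at depth 16
  del 147.205.161.0/29 (clear depth 29)
  Q 57.173.124.159: descend 00111001101011010111110010011111 ; hops seen [H1,H4,H3,H1] ; pick H1
  add 48.0.0.0/4 -> H2 at depth 4
  add 147.0.0.0/8 -> H4 at depth 8
  add 147.205.161.0/28 -> H1 at depth 28
  Q 147.205.161.0: descend 10010011110011011010000100000000 ; hops seen [H4,H1,H2] ; pick H2
  Q 57.173.124.159: descend 00111001101011010111110010011111 ; hops seen [H2,H1,H4,H3,H1] ; pick H1
  add 147.205.161.0/28 -> H4 at depth 28
  add 140.190.89.192/27 -> H0 at depth 27
  del 57.173.0.0/16 (clear depth 16)

== LOOKUPS ==
["H3","H1","H3","H2","H1","H2","H1"]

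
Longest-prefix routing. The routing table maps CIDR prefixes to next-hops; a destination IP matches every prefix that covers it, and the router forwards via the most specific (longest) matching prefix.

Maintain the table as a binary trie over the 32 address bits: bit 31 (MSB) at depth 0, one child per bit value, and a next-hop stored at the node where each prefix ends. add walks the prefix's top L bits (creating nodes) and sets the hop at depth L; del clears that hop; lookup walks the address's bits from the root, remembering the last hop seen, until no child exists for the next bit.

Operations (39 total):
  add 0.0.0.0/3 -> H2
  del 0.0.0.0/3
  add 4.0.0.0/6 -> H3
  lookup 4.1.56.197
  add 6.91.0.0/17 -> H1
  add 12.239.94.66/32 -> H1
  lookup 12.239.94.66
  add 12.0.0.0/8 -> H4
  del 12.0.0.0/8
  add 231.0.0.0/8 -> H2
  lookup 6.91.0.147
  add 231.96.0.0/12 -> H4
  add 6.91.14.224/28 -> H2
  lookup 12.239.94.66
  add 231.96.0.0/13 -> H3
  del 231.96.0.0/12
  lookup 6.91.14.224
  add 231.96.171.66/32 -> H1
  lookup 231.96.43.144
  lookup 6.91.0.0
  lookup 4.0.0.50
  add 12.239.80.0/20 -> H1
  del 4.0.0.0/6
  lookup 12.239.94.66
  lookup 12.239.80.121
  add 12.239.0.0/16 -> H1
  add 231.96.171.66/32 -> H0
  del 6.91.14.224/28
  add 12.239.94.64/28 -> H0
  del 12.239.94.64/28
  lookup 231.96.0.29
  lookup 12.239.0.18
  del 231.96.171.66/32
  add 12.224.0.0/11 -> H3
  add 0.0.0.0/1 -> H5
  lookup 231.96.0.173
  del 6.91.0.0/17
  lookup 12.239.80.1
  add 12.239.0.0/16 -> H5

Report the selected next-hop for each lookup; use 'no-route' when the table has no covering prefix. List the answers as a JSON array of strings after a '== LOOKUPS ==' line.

Apply in order:
  add 0.0.0.0/3 -> H2 at depth 3
  del 0.0.0.0/3 (clear depth 3)
  add 4.0.0.0/6 -> H3 at depth 6
  Q 4.1.56.197: descend 000001 ; hops seen [H3] ; pick H3
  add 6.91.0.0/17 -> H1 at depth 17
  add 12.239.94.66/32 -> H1 at depth 32
  Q 12.239.94.66: descend 00001100111011110101111001000010 ; hops seen [H1] ; pick H1
  add 12.0.0.0/8 -> H4 at depth 8
  del 12.0.0.0/8 (clear depth 8)
  add 231.0.0.0/8 -> H2 at depth 8
  Q 6.91.0.147: descend 00000110010110110 ; hops seen [H3,H1] ; pick H1
  add 231.96.0.0/12 -> H4 at depth 12
  add 6.91.14.224/28 -> H2 at depth 28
  Q 12.239.94.66: descend 00001100111011110101111001000010 ; hops seen [H1] ; pick H1
  add 231.96.0.0/13 -> H3 at depth 13
  del 231.96.0.0/12 (clear depth 12)
  Q 6.91.14.224: descend 0000011001011011000011101110 ; hops seen [H3,H1,H2] ; pick H2
  add 231.96.171.66/32 -> H1 at depth 32
  Q 231.96.43.144: descend 1110011101100000 ; hops seen [H2,H3] ; pick H3
  Q 6.91.0.0: descend 00000110010110110000 ; hops seen [H3,H1] ; pick H1
  Q 4.0.0.50: descend 000001 ; hops seen [H3] ; pick H3
  add 12.239.80.0/20 -> H1 at depth 20
  del 4.0.0.0/6 (clear depth 6)
  Q 12.239.94.66: descend 00001100111011110101111001000010 ; hops seen [H1,H1] ; pick H1
  Q 12.239.80.121: descend 00001100111011110101 ; hops seen [H1] ; pick H1
  add 12.239.0.0/16 -> H1 at depth 16
  add 231.96.171.66/32 -> H0 at depth 32
  del 6.91.14.224/28 (clear depth 28)
  add 12.239.94.64/28 -> H0 at depth 28
  del 12.239.94.64/28 (clear depth 28)
  Q 231.96.0.29: descend 1110011101100000 ; hops seen [H2,H3] ; pick H3
  Q 12.239.0.18: descend 00001100111011110 ; hops seen [H1] ; pick H1
  del 231.96.171.66/32 (clear depth 32)
  add 12.224.0.0/11 -> H3 at depth 11
  add 0.0.0.0/1 -> H5 at depth 1
  Q 231.96.0.173: descend 1110011101100000 ; hops seen [H2,H3] ; pick H3
  del 6.91.0.0/17 (clear depth 17)
  Q 12.239.80.1: descend 00001100111011110101 ; hops seen [H5,H3,H1,H1] ; pick H1
  add 12.239.0.0/16 -> H5 at depth 16

== LOOKUPS ==
["H3","H1","H1","H1","H2","H3","H1","H3","H1","H1","H3","H1","H3","H1"]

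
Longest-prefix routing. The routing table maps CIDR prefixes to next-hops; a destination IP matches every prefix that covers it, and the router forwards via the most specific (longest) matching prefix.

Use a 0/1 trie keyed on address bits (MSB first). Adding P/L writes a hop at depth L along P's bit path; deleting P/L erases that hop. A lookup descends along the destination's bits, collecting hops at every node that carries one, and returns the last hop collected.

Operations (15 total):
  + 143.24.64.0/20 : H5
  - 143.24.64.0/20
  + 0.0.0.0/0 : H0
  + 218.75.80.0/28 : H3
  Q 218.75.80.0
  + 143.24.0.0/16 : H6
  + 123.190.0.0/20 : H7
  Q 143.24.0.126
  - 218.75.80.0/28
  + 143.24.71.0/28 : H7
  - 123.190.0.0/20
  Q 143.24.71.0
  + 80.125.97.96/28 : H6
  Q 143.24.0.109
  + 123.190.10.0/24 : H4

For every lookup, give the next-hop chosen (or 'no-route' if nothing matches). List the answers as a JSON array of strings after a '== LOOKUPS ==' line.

Process each operation:
  + 143.24.64.0/20 (H5) depth=20
  - 143.24.64.0/20 clear@20
  + 0.0.0.0/0 (H0) depth=0
  + 218.75.80.0/28 (H3) depth=28
  lookup 218.75.80.0: bits 1101101001001011010100000000 walk d0:H0→d1:-→d2:-→d3:-→d4:-→d5:-→d6:-→d7:-→d8:-→d9:-→d10:-→d11:-→d12:-→d13:-→d14:-→d15:-→d16:-→d17:-→d18:-→d19:-→d20:-→d21:-→d22:-→d23:-→d24:-→d25:-→d26:-→d27:-→d28:H3 -> H3
  + 143.24.0.0/16 (H6) depth=16
  + 123.190.0.0/20 (H7) depth=20
  lookup 143.24.0.126: bits 10001111000110000 walk d0:H0→d1:-→d2:-→d3:-→d4:-→d5:-→d6:-→d7:-→d8:-→d9:-→d10:-→d11:-→d12:-→d13:-→d14:-→d15:-→d16:H6→d17:- -> H6
  - 218.75.80.0/28 clear@28
  + 143.24.71.0/28 (H7) depth=28
  - 123.190.0.0/20 clear@20
  lookup 143.24.71.0: bits 1000111100011000010001110000 walk d0:H0→d1:-→d2:-→d3:-→d4:-→d5:-→d6:-→d7:-→d8:-→d9:-→d10:-→d11:-→d12:-→d13:-→d14:-→d15:-→d16:H6→d17:-→d18:-→d19:-→d20:-→d21:-→d22:-→d23:-→d24:-→d25:-→d26:-→d27:-→d28:H7 -> H7
  + 80.125.97.96/28 (H6) depth=28
  lookup 143.24.0.109: bits 10001111000110000 walk d0:H0→d1:-→d2:-→d3:-→d4:-→d5:-→d6:-→d7:-→d8:-→d9:-→d10:-→d11:-→d12:-→d13:-→d14:-→d15:-→d16:H6→d17:- -> H6
  + 123.190.10.0/24 (H4) depth=24

== LOOKUPS ==
["H3","H6","H7","H6"]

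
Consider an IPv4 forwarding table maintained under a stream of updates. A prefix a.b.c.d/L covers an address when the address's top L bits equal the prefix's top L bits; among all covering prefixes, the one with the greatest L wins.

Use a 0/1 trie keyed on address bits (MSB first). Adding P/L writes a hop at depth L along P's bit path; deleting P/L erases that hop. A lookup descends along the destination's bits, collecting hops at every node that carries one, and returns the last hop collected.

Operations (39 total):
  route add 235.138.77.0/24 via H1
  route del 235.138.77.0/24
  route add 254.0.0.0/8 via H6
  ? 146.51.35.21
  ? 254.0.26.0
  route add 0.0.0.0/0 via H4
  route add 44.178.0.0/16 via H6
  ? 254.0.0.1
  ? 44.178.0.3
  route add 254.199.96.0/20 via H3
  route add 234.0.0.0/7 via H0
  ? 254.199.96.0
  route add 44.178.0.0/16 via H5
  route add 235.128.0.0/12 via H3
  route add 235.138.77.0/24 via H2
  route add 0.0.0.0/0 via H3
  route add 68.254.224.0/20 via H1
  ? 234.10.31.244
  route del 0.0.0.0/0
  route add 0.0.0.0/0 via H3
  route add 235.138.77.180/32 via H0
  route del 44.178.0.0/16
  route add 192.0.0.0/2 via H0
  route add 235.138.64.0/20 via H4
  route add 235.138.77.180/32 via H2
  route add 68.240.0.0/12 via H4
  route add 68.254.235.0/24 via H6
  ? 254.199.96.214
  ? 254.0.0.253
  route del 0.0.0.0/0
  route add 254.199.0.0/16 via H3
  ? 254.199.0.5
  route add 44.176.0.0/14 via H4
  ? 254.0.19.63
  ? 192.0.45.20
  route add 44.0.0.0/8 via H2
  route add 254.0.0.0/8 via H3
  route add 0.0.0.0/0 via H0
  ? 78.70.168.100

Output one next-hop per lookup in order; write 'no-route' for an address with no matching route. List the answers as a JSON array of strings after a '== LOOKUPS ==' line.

Apply in order:
  + 235.138.77.0/24 (H1) depth=24
  - 235.138.77.0/24 clear@24
  + 254.0.0.0/8 (H6) depth=8
  Q 146.51.35.21: descend 1 ; hops seen [∅] ; pick no-route
  Q 254.0.26.0: descend 11111110 ; hops seen [H6] ; pick H6
  + 0.0.0.0/0 (H4) depth=0
  + 44.178.0.0/16 (H6) depth=16
  Q 254.0.0.1: descend 11111110 ; hops seen [H4,H6] ; pick H6
  Q 44.178.0.3: descend 0010110010110010 ; hops seen [H4,H6] ; pick H6
  + 254.199.96.0/20 (H3) depth=20
  + 234.0.0.0/7 (H0) depth=7
  Q 254.199.96.0: descend 11111110110001110110 ; hops seen [H4,H6,H3] ; pick H3
  + 44.178.0.0/16 (H5) depth=16
  + 235.128.0.0/12 (H3) depth=12
  + 235.138.77.0/24 (H2) depth=24
  + 0.0.0.0/0 (H3) depth=0
  + 68.254.224.0/20 (H1) depth=20
  Q 234.10.31.244: descend 1110101 ; hops seen [H3,H0] ; pick H0
  - 0.0.0.0/0 clear@0
  + 0.0.0.0/0 (H3) depth=0
  + 235.138.77.180/32 (H0) depth=32
  - 44.178.0.0/16 clear@16
  + 192.0.0.0/2 (H0) depth=2
  + 235.138.64.0/20 (H4) depth=20
  + 235.138.77.180/32 (H2) depth=32
  + 68.240.0.0/12 (H4) depth=12
  + 68.254.235.0/24 (H6) depth=24
  Q 254.199.96.214: descend 11111110110001110110 ; hops seen [H3,H0,H6,H3] ; pick H3
  Q 254.0.0.253: descend 11111110 ; hops seen [H3,H0,H6] ; pick H6
  - 0.0.0.0/0 clear@0
  + 254.199.0.0/16 (H3) depth=16
  Q 254.199.0.5: descend 11111110110001110 ; hops seen [H0,H6,H3] ; pick H3
  + 44.176.0.0/14 (H4) depth=14
  Q 254.0.19.63: descend 11111110 ; hops seen [H0,H6] ; pick H6
  Q 192.0.45.20: descend 11 ; hops seen [H0] ; pick H0
  + 44.0.0.0/8 (H2) depth=8
  + 254.0.0.0/8 (H3) depth=8
  + 0.0.0.0/0 (H0) depth=0
  Q 78.70.168.100: descend 0100 ; hops seen [H0] ; pick H0

== LOOKUPS ==
["no-route","H6","H6","H6","H3","H0","H3","H6","H3","H6","H0","H0"]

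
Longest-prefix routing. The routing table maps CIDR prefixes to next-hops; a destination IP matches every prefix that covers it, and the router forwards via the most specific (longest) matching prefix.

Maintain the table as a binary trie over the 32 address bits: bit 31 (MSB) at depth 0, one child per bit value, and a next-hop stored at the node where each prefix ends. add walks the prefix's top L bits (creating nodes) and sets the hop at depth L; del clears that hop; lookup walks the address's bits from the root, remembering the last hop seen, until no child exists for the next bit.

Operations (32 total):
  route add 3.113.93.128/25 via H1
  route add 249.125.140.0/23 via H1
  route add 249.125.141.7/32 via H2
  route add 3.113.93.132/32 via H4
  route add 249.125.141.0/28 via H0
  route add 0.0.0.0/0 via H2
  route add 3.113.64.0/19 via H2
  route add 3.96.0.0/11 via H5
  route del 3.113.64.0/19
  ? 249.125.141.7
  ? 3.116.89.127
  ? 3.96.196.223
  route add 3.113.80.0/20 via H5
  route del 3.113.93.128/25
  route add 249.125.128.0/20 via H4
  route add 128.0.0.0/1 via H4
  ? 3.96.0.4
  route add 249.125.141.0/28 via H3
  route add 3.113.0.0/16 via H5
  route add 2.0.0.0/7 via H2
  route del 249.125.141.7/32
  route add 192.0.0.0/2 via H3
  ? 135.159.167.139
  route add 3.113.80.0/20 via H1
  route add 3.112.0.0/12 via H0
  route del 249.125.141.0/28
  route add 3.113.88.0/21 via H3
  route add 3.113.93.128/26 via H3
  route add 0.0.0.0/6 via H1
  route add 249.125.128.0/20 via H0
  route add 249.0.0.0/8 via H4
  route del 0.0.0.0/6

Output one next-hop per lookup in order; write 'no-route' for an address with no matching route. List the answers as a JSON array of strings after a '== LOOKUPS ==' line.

Apply in order:
  add 3.113.93.128/25 -> H1 at depth 25
  add 249.125.140.0/23 -> H1 at depth 23
  add 249.125.141.7/32 -> H2 at depth 32
  add 3.113.93.132/32 -> H4 at depth 32
  add 249.125.141.0/28 -> H0 at depth 28
  add 0.0.0.0/0 -> H2 at depth 0
  add 3.113.64.0/19 -> H2 at depth 19
  add 3.96.0.0/11 -> H5 at depth 11
  - 3.113.64.0/19 clear@19
  ? 249.125.141.7  path d0:H2→d1:-→d2:-→d3:-→d4:-→d5:-→d6:-→d7:-→d8:-→d9:-→d10:-→d11:-→d12:-→d13:-→d14:-→d15:-→d16:-→d17:-→d18:-→d19:-→d20:-→d21:-→d22:-→d23:H1→d24:-→d25:-→d26:-→d27:-→d28:H0→d29:-→d30:-→d31:-→d32:H2  best=H2
  ? 3.116.89.127  path d0:H2→d1:-→d2:-→d3:-→d4:-→d5:-→d6:-→d7:-→d8:-→d9:-→d10:-→d11:H5→d12:-→d13:-  best=H5
  ? 3.96.196.223  path d0:H2→d1:-→d2:-→d3:-→d4:-→d5:-→d6:-→d7:-→d8:-→d9:-→d10:-→d11:H5  best=H5
  add 3.113.80.0/20 -> H5 at depth 20
  - 3.113.93.128/25 clear@25
  add 249.125.128.0/20 -> H4 at depth 20
  add 128.0.0.0/1 -> H4 at depth 1
  ? 3.96.0.4  path d0:H2→d1:-→d2:-→d3:-→d4:-→d5:-→d6:-→d7:-→d8:-→d9:-→d10:-→d11:H5  best=H5
  add 249.125.141.0/28 -> H3 at depth 28
  add 3.113.0.0/16 -> H5 at depth 16
  add 2.0.0.0/7 -> H2 at depth 7
  - 249.125.141.7/32 clear@32
  add 192.0.0.0/2 -> H3 at depth 2
  ? 135.159.167.139  path d0:H2→d1:H4  best=H4
  add 3.113.80.0/20 -> H1 at depth 20
  add 3.112.0.0/12 -> H0 at depth 12
  - 249.125.141.0/28 clear@28
  add 3.113.88.0/21 -> H3 at depth 21
  add 3.113.93.128/26 -> H3 at depth 26
  add 0.0.0.0/6 -> H1 at depth 6
  add 249.125.128.0/20 -> H0 at depth 20
  add 249.0.0.0/8 -> H4 at depth 8
  - 0.0.0.0/6 clear@6

== LOOKUPS ==
["H2","H5","H5","H5","H4"]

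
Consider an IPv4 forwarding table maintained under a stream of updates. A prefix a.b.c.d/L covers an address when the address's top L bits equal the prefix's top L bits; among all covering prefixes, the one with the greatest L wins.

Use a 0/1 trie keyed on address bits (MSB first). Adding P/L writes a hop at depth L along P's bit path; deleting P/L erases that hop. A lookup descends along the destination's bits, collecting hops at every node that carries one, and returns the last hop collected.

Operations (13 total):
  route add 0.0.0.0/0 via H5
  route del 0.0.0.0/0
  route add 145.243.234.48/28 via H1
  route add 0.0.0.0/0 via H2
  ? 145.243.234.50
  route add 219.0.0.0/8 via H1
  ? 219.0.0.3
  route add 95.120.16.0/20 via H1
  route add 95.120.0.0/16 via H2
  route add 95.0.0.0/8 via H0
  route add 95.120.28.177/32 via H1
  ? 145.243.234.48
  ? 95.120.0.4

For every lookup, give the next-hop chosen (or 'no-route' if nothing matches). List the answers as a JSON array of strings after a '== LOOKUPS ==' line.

Process each operation:
  + 0.0.0.0/0 (H5) depth=0
  del 0.0.0.0/0 (clear depth 0)
  + 145.243.234.48/28 (H1) depth=28
  + 0.0.0.0/0 (H2) depth=0
  lookup 145.243.234.50: bits 1001000111110011111010100011 walk d0:H2→d1:-→d2:-→d3:-→d4:-→d5:-→d6:-→d7:-→d8:-→d9:-→d10:-→d11:-→d12:-→d13:-→d14:-→d15:-→d16:-→d17:-→d18:-→d19:-→d20:-→d21:-→d22:-→d23:-→d24:-→d25:-→d26:-→d27:-→d28:H1 -> H1
  + 219.0.0.0/8 (H1) depth=8
  lookup 219.0.0.3: bits 11011011 walk d0:H2→d1:-→d2:-→d3:-→d4:-→d5:-→d6:-→d7:-→d8:H1 -> H1
  + 95.120.16.0/20 (H1) depth=20
  + 95.120.0.0/16 (H2) depth=16
  + 95.0.0.0/8 (H0) depth=8
  + 95.120.28.177/32 (H1) depth=32
  lookup 145.243.234.48: bits 1001000111110011111010100011 walk d0:H2→d1:-→d2:-→d3:-→d4:-→d5:-→d6:-→d7:-→d8:-→d9:-→d10:-→d11:-→d12:-→d13:-→d14:-→d15:-→d16:-→d17:-→d18:-→d19:-→d20:-→d21:-→d22:-→d23:-→d24:-→d25:-→d26:-→d27:-→d28:H1 -> H1
  lookup 95.120.0.4: bits 0101111101111000000 walk d0:H2→d1:-→d2:-→d3:-→d4:-→d5:-→d6:-→d7:-→d8:H0→d9:-→d10:-→d11:-→d12:-→d13:-→d14:-→d15:-→d16:H2→d17:-→d18:-→d19:- -> H2

== LOOKUPS ==
["H1","H1","H1","H2"]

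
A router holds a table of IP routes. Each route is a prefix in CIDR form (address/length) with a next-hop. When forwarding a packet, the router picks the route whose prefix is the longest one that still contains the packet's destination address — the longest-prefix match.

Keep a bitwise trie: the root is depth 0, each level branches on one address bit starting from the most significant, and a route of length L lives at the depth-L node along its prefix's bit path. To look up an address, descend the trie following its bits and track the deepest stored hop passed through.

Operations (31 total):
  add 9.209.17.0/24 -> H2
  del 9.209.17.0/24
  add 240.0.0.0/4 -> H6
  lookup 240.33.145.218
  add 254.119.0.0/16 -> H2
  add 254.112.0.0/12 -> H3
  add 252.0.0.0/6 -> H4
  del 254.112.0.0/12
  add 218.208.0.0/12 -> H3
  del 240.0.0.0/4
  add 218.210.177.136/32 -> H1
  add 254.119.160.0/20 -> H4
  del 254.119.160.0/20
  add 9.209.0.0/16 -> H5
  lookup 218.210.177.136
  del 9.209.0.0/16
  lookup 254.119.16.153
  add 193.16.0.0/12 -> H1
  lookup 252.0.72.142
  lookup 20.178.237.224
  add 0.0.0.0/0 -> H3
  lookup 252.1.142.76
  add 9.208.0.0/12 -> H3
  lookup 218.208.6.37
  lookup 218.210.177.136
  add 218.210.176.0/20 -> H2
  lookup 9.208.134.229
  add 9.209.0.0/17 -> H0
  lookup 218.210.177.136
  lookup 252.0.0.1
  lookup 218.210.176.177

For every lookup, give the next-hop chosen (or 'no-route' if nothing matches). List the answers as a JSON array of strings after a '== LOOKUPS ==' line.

Process each operation:
  + 9.209.17.0/24 (H2) depth=24
  - 9.209.17.0/24 clear@24
  + 240.0.0.0/4 (H6) depth=4
  lookup 240.33.145.218: bits 1111 walk d0:-→d1:-→d2:-→d3:-→d4:H6 -> H6
  + 254.119.0.0/16 (H2) depth=16
  + 254.112.0.0/12 (H3) depth=12
  + 252.0.0.0/6 (H4) depth=6
  - 254.112.0.0/12 clear@12
  + 218.208.0.0/12 (H3) depth=12
  - 240.0.0.0/4 clear@4
  + 218.210.177.136/32 (H1) depth=32
  + 254.119.160.0/20 (H4) depth=20
  - 254.119.160.0/20 clear@20
  + 9.209.0.0/16 (H5) depth=16
  lookup 218.210.177.136: bits 11011010110100101011000110001000 walk d0:-→d1:-→d2:-→d3:-→d4:-→d5:-→d6:-→d7:-→d8:-→d9:-→d10:-→d11:-→d12:H3→d13:-→d14:-→d15:-→d16:-→d17:-→d18:-→d19:-→d20:-→d21:-→d22:-→d23:-→d24:-→d25:-→d26:-→d27:-→d28:-→d29:-→d30:-→d31:-→d32:H1 -> H1
  - 9.209.0.0/16 clear@16
  lookup 254.119.16.153: bits 1111111001110111 walk d0:-→d1:-→d2:-→d3:-→d4:-→d5:-→d6:H4→d7:-→d8:-→d9:-→d10:-→d11:-→d12:-→d13:-→d14:-→d15:-→d16:H2 -> H2
  + 193.16.0.0/12 (H1) depth=12
  lookup 252.0.72.142: bits 111111 walk d0:-→d1:-→d2:-→d3:-→d4:-→d5:-→d6:H4 -> H4
  lookup 20.178.237.224: bits 000 walk d0:-→d1:-→d2:-→d3:- -> no-route
  + 0.0.0.0/0 (H3) depth=0
  lookup 252.1.142.76: bits 111111 walk d0:H3→d1:-→d2:-→d3:-→d4:-→d5:-→d6:H4 -> H4
  + 9.208.0.0/12 (H3) depth=12
  lookup 218.208.6.37: bits 11011010110100 walk d0:H3→d1:-→d2:-→d3:-→d4:-→d5:-→d6:-→d7:-→d8:-→d9:-→d10:-→d11:-→d12:H3→d13:-→d14:- -> H3
  lookup 218.210.177.136: bits 11011010110100101011000110001000 walk d0:H3→d1:-→d2:-→d3:-→d4:-→d5:-→d6:-→d7:-→d8:-→d9:-→d10:-→d11:-→d12:H3→d13:-→d14:-→d15:-→d16:-→d17:-→d18:-→d19:-→d20:-→d21:-→d22:-→d23:-→d24:-→d25:-→d26:-→d27:-→d28:-→d29:-→d30:-→d31:-→d32:H1 -> H1
  + 218.210.176.0/20 (H2) depth=20
  lookup 9.208.134.229: bits 000010011101000 walk d0:H3→d1:-→d2:-→d3:-→d4:-→d5:-→d6:-→d7:-→d8:-→d9:-→d10:-→d11:-→d12:H3→d13:-→d14:-→d15:- -> H3
  + 9.209.0.0/17 (H0) depth=17
  lookup 218.210.177.136: bits 11011010110100101011000110001000 walk d0:H3→d1:-→d2:-→d3:-→d4:-→d5:-→d6:-→d7:-→d8:-→d9:-→d10:-→d11:-→d12:H3→d13:-→d14:-→d15:-→d16:-→d17:-→d18:-→d19:-→d20:H2→d21:-→d22:-→d23:-→d24:-→d25:-→d26:-→d27:-→d28:-→d29:-→d30:-→d31:-→d32:H1 -> H1
  lookup 252.0.0.1: bits 111111 walk d0:H3→d1:-→d2:-→d3:-→d4:-→d5:-→d6:H4 -> H4
  lookup 218.210.176.177: bits 11011010110100101011000 walk d0:H3→d1:-→d2:-→d3:-→d4:-→d5:-→d6:-→d7:-→d8:-→d9:-→d10:-→d11:-→d12:H3→d13:-→d14:-→d15:-→d16:-→d17:-→d18:-→d19:-→d20:H2→d21:-→d22:-→d23:- -> H2

== LOOKUPS ==
["H6","H1","H2","H4","no-route","H4","H3","H1","H3","H1","H4","H2"]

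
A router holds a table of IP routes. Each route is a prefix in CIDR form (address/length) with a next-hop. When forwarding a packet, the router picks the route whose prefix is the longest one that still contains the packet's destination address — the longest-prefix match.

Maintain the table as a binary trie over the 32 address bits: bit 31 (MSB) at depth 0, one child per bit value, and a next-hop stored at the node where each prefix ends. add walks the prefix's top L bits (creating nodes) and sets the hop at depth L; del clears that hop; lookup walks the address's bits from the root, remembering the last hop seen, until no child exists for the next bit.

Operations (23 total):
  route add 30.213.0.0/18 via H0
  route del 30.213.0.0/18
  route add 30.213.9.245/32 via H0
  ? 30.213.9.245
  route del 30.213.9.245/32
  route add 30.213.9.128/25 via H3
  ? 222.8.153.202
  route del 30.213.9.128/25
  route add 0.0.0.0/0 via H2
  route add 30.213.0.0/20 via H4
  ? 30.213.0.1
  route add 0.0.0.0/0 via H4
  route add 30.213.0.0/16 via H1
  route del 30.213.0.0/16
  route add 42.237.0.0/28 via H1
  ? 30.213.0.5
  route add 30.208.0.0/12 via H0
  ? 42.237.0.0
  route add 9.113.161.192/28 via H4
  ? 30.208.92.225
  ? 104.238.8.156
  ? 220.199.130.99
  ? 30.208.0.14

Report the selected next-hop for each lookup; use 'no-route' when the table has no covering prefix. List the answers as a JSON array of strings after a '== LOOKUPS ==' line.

Trace:
  add 30.213.0.0/18 -> H0 at depth 18
  - 30.213.0.0/18 clear@18
  add 30.213.9.245/32 -> H0 at depth 32
  Q 30.213.9.245: descend 00011110110101010000100111110101 ; hops seen [H0] ; pick H0
  - 30.213.9.245/32 clear@32
  add 30.213.9.128/25 -> H3 at depth 25
  Q 222.8.153.202: descend ε ; hops seen [∅] ; pick no-route
  - 30.213.9.128/25 clear@25
  add 0.0.0.0/0 -> H2 at depth 0
  add 30.213.0.0/20 -> H4 at depth 20
  Q 30.213.0.1: descend 00011110110101010000 ; hops seen [H2,H4] ; pick H4
  add 0.0.0.0/0 -> H4 at depth 0
  add 30.213.0.0/16 -> H1 at depth 16
  - 30.213.0.0/16 clear@16
  add 42.237.0.0/28 -> H1 at depth 28
  Q 30.213.0.5: descend 00011110110101010000 ; hops seen [H4,H4] ; pick H4
  add 30.208.0.0/12 -> H0 at depth 12
  Q 42.237.0.0: descend 0010101011101101000000000000 ; hops seen [H4,H1] ; pick H1
  add 9.113.161.192/28 -> H4 at depth 28
  Q 30.208.92.225: descend 0001111011010 ; hops seen [H4,H0] ; pick H0
  Q 104.238.8.156: descend 0 ; hops seen [H4] ; pick H4
  Q 220.199.130.99: descend ε ; hops seen [H4] ; pick H4
  Q 30.208.0.14: descend 0001111011010 ; hops seen [H4,H0] ; pick H0

== LOOKUPS ==
["H0","no-route","H4","H4","H1","H0","H4","H4","H0"]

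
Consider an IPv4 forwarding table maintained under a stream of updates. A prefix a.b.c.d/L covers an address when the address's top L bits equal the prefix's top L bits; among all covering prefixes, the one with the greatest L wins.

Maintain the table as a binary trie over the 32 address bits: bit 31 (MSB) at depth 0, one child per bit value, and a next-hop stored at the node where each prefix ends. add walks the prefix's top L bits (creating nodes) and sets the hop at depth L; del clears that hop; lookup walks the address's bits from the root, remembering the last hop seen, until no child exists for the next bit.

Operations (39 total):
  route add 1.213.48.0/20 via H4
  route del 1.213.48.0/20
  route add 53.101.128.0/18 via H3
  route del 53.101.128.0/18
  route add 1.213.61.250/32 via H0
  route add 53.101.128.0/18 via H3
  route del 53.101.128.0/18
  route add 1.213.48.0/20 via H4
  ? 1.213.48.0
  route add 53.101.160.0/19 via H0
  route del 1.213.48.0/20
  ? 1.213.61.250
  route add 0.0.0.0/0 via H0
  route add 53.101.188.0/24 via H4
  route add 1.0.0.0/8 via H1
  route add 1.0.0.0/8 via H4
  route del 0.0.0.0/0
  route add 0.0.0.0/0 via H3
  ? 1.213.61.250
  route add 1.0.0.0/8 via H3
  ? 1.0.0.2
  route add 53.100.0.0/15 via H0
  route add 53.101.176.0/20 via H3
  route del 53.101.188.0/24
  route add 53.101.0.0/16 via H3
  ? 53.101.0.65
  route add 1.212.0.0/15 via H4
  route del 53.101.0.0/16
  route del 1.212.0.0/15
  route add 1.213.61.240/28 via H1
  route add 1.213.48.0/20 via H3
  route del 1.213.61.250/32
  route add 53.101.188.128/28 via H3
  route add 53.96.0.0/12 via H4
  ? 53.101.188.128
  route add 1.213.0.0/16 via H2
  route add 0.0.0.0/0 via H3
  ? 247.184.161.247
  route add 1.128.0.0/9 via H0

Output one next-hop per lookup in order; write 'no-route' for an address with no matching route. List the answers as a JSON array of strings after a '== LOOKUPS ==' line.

Apply in order:
  + 1.213.48.0/20 (H4) depth=20
  del 1.213.48.0/20 (clear depth 20)
  + 53.101.128.0/18 (H3) depth=18
  del 53.101.128.0/18 (clear depth 18)
  + 1.213.61.250/32 (H0) depth=32
  + 53.101.128.0/18 (H3) depth=18
  del 53.101.128.0/18 (clear depth 18)
  + 1.213.48.0/20 (H4) depth=20
  ? 1.213.48.0  path d0:-→d1:-→d2:-→d3:-→d4:-→d5:-→d6:-→d7:-→d8:-→d9:-→d10:-→d11:-→d12:-→d13:-→d14:-→d15:-→d16:-→d17:-→d18:-→d19:-→d20:H4  best=H4
  + 53.101.160.0/19 (H0) depth=19
  del 1.213.48.0/20 (clear depth 20)
  ? 1.213.61.250  path d0:-→d1:-→d2:-→d3:-→d4:-→d5:-→d6:-→d7:-→d8:-→d9:-→d10:-→d11:-→d12:-→d13:-→d14:-→d15:-→d16:-→d17:-→d18:-→d19:-→d20:-→d21:-→d22:-→d23:-→d24:-→d25:-→d26:-→d27:-→d28:-→d29:-→d30:-→d31:-→d32:H0  best=H0
  + 0.0.0.0/0 (H0) depth=0
  + 53.101.188.0/24 (H4) depth=24
  + 1.0.0.0/8 (H1) depth=8
  + 1.0.0.0/8 (H4) depth=8
  del 0.0.0.0/0 (clear depth 0)
  + 0.0.0.0/0 (H3) depth=0
  ? 1.213.61.250  path d0:H3→d1:-→d2:-→d3:-→d4:-→d5:-→d6:-→d7:-→d8:H4→d9:-→d10:-→d11:-→d12:-→d13:-→d14:-→d15:-→d16:-→d17:-→d18:-→d19:-→d20:-→d21:-→d22:-→d23:-→d24:-→d25:-→d26:-→d27:-→d28:-→d29:-→d30:-→d31:-→d32:H0  best=H0
  + 1.0.0.0/8 (H3) depth=8
  ? 1.0.0.2  path d0:H3→d1:-→d2:-→d3:-→d4:-→d5:-→d6:-→d7:-→d8:H3  best=H3
  + 53.100.0.0/15 (H0) depth=15
  + 53.101.176.0/20 (H3) depth=20
  del 53.101.188.0/24 (clear depth 24)
  + 53.101.0.0/16 (H3) depth=16
  ? 53.101.0.65  path d0:H3→d1:-→d2:-→d3:-→d4:-→d5:-→d6:-→d7:-→d8:-→d9:-→d10:-→d11:-→d12:-→d13:-→d14:-→d15:H0→d16:H3  best=H3
  + 1.212.0.0/15 (H4) depth=15
  del 53.101.0.0/16 (clear depth 16)
  del 1.212.0.0/15 (clear depth 15)
  + 1.213.61.240/28 (H1) depth=28
  + 1.213.48.0/20 (H3) depth=20
  del 1.213.61.250/32 (clear depth 32)
  + 53.101.188.128/28 (H3) depth=28
  + 53.96.0.0/12 (H4) depth=12
  ? 53.101.188.128  path d0:H3→d1:-→d2:-→d3:-→d4:-→d5:-→d6:-→d7:-→d8:-→d9:-→d10:-→d11:-→d12:H4→d13:-→d14:-→d15:H0→d16:-→d17:-→d18:-→d19:H0→d20:H3→d21:-→d22:-→d23:-→d24:-→d25:-→d26:-→d27:-→d28:H3  best=H3
  + 1.213.0.0/16 (H2) depth=16
  + 0.0.0.0/0 (H3) depth=0
  ? 247.184.161.247  path d0:H3  best=H3
  + 1.128.0.0/9 (H0) depth=9

== LOOKUPS ==
["H4","H0","H0","H3","H3","H3","H3"]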